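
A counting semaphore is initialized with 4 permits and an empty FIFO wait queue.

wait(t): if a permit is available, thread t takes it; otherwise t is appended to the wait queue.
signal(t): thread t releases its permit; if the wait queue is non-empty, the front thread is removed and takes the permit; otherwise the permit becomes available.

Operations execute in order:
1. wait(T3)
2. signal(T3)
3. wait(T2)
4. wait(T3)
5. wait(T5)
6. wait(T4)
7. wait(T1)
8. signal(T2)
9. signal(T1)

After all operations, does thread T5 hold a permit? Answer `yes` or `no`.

Answer: yes

Derivation:
Step 1: wait(T3) -> count=3 queue=[] holders={T3}
Step 2: signal(T3) -> count=4 queue=[] holders={none}
Step 3: wait(T2) -> count=3 queue=[] holders={T2}
Step 4: wait(T3) -> count=2 queue=[] holders={T2,T3}
Step 5: wait(T5) -> count=1 queue=[] holders={T2,T3,T5}
Step 6: wait(T4) -> count=0 queue=[] holders={T2,T3,T4,T5}
Step 7: wait(T1) -> count=0 queue=[T1] holders={T2,T3,T4,T5}
Step 8: signal(T2) -> count=0 queue=[] holders={T1,T3,T4,T5}
Step 9: signal(T1) -> count=1 queue=[] holders={T3,T4,T5}
Final holders: {T3,T4,T5} -> T5 in holders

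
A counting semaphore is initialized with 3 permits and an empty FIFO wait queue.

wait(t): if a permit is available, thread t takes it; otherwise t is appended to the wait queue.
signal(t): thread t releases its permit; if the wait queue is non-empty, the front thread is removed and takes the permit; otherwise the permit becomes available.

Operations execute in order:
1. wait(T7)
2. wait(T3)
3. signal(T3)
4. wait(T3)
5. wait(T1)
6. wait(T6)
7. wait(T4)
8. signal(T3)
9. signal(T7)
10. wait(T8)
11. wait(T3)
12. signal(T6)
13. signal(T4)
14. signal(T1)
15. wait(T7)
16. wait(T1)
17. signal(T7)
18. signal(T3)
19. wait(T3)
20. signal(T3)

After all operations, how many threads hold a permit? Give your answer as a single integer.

Answer: 2

Derivation:
Step 1: wait(T7) -> count=2 queue=[] holders={T7}
Step 2: wait(T3) -> count=1 queue=[] holders={T3,T7}
Step 3: signal(T3) -> count=2 queue=[] holders={T7}
Step 4: wait(T3) -> count=1 queue=[] holders={T3,T7}
Step 5: wait(T1) -> count=0 queue=[] holders={T1,T3,T7}
Step 6: wait(T6) -> count=0 queue=[T6] holders={T1,T3,T7}
Step 7: wait(T4) -> count=0 queue=[T6,T4] holders={T1,T3,T7}
Step 8: signal(T3) -> count=0 queue=[T4] holders={T1,T6,T7}
Step 9: signal(T7) -> count=0 queue=[] holders={T1,T4,T6}
Step 10: wait(T8) -> count=0 queue=[T8] holders={T1,T4,T6}
Step 11: wait(T3) -> count=0 queue=[T8,T3] holders={T1,T4,T6}
Step 12: signal(T6) -> count=0 queue=[T3] holders={T1,T4,T8}
Step 13: signal(T4) -> count=0 queue=[] holders={T1,T3,T8}
Step 14: signal(T1) -> count=1 queue=[] holders={T3,T8}
Step 15: wait(T7) -> count=0 queue=[] holders={T3,T7,T8}
Step 16: wait(T1) -> count=0 queue=[T1] holders={T3,T7,T8}
Step 17: signal(T7) -> count=0 queue=[] holders={T1,T3,T8}
Step 18: signal(T3) -> count=1 queue=[] holders={T1,T8}
Step 19: wait(T3) -> count=0 queue=[] holders={T1,T3,T8}
Step 20: signal(T3) -> count=1 queue=[] holders={T1,T8}
Final holders: {T1,T8} -> 2 thread(s)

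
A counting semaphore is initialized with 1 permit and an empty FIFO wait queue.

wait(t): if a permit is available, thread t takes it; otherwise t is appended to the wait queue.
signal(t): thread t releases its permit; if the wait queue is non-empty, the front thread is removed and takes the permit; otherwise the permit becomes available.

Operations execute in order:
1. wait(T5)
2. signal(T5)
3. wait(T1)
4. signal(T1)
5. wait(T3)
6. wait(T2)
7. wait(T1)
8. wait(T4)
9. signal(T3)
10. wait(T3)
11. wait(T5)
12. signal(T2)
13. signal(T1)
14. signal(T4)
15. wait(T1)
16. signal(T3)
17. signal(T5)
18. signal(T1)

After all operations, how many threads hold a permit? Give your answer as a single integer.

Answer: 0

Derivation:
Step 1: wait(T5) -> count=0 queue=[] holders={T5}
Step 2: signal(T5) -> count=1 queue=[] holders={none}
Step 3: wait(T1) -> count=0 queue=[] holders={T1}
Step 4: signal(T1) -> count=1 queue=[] holders={none}
Step 5: wait(T3) -> count=0 queue=[] holders={T3}
Step 6: wait(T2) -> count=0 queue=[T2] holders={T3}
Step 7: wait(T1) -> count=0 queue=[T2,T1] holders={T3}
Step 8: wait(T4) -> count=0 queue=[T2,T1,T4] holders={T3}
Step 9: signal(T3) -> count=0 queue=[T1,T4] holders={T2}
Step 10: wait(T3) -> count=0 queue=[T1,T4,T3] holders={T2}
Step 11: wait(T5) -> count=0 queue=[T1,T4,T3,T5] holders={T2}
Step 12: signal(T2) -> count=0 queue=[T4,T3,T5] holders={T1}
Step 13: signal(T1) -> count=0 queue=[T3,T5] holders={T4}
Step 14: signal(T4) -> count=0 queue=[T5] holders={T3}
Step 15: wait(T1) -> count=0 queue=[T5,T1] holders={T3}
Step 16: signal(T3) -> count=0 queue=[T1] holders={T5}
Step 17: signal(T5) -> count=0 queue=[] holders={T1}
Step 18: signal(T1) -> count=1 queue=[] holders={none}
Final holders: {none} -> 0 thread(s)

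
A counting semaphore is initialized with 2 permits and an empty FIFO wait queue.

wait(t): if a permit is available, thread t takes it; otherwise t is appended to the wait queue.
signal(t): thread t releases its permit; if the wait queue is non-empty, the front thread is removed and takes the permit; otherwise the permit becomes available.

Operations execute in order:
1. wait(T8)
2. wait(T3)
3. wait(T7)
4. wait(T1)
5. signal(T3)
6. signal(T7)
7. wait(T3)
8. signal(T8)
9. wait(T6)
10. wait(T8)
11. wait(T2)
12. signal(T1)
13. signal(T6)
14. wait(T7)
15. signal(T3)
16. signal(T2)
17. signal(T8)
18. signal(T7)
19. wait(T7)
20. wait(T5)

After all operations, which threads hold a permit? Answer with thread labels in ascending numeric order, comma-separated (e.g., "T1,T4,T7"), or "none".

Step 1: wait(T8) -> count=1 queue=[] holders={T8}
Step 2: wait(T3) -> count=0 queue=[] holders={T3,T8}
Step 3: wait(T7) -> count=0 queue=[T7] holders={T3,T8}
Step 4: wait(T1) -> count=0 queue=[T7,T1] holders={T3,T8}
Step 5: signal(T3) -> count=0 queue=[T1] holders={T7,T8}
Step 6: signal(T7) -> count=0 queue=[] holders={T1,T8}
Step 7: wait(T3) -> count=0 queue=[T3] holders={T1,T8}
Step 8: signal(T8) -> count=0 queue=[] holders={T1,T3}
Step 9: wait(T6) -> count=0 queue=[T6] holders={T1,T3}
Step 10: wait(T8) -> count=0 queue=[T6,T8] holders={T1,T3}
Step 11: wait(T2) -> count=0 queue=[T6,T8,T2] holders={T1,T3}
Step 12: signal(T1) -> count=0 queue=[T8,T2] holders={T3,T6}
Step 13: signal(T6) -> count=0 queue=[T2] holders={T3,T8}
Step 14: wait(T7) -> count=0 queue=[T2,T7] holders={T3,T8}
Step 15: signal(T3) -> count=0 queue=[T7] holders={T2,T8}
Step 16: signal(T2) -> count=0 queue=[] holders={T7,T8}
Step 17: signal(T8) -> count=1 queue=[] holders={T7}
Step 18: signal(T7) -> count=2 queue=[] holders={none}
Step 19: wait(T7) -> count=1 queue=[] holders={T7}
Step 20: wait(T5) -> count=0 queue=[] holders={T5,T7}
Final holders: T5,T7

Answer: T5,T7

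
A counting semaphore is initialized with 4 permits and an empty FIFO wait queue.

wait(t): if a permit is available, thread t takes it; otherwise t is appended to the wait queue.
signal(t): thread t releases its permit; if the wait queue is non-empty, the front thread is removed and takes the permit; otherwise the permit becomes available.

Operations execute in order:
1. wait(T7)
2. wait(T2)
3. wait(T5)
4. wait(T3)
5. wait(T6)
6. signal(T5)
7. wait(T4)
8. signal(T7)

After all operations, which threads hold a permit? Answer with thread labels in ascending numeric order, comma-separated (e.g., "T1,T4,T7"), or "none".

Answer: T2,T3,T4,T6

Derivation:
Step 1: wait(T7) -> count=3 queue=[] holders={T7}
Step 2: wait(T2) -> count=2 queue=[] holders={T2,T7}
Step 3: wait(T5) -> count=1 queue=[] holders={T2,T5,T7}
Step 4: wait(T3) -> count=0 queue=[] holders={T2,T3,T5,T7}
Step 5: wait(T6) -> count=0 queue=[T6] holders={T2,T3,T5,T7}
Step 6: signal(T5) -> count=0 queue=[] holders={T2,T3,T6,T7}
Step 7: wait(T4) -> count=0 queue=[T4] holders={T2,T3,T6,T7}
Step 8: signal(T7) -> count=0 queue=[] holders={T2,T3,T4,T6}
Final holders: T2,T3,T4,T6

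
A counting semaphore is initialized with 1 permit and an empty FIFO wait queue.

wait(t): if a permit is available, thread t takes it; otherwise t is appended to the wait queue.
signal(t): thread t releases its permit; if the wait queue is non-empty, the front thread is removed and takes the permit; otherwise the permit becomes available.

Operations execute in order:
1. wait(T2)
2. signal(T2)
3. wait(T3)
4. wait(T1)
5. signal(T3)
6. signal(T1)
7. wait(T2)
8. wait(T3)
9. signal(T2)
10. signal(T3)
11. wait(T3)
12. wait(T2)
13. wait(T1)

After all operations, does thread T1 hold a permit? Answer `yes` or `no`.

Step 1: wait(T2) -> count=0 queue=[] holders={T2}
Step 2: signal(T2) -> count=1 queue=[] holders={none}
Step 3: wait(T3) -> count=0 queue=[] holders={T3}
Step 4: wait(T1) -> count=0 queue=[T1] holders={T3}
Step 5: signal(T3) -> count=0 queue=[] holders={T1}
Step 6: signal(T1) -> count=1 queue=[] holders={none}
Step 7: wait(T2) -> count=0 queue=[] holders={T2}
Step 8: wait(T3) -> count=0 queue=[T3] holders={T2}
Step 9: signal(T2) -> count=0 queue=[] holders={T3}
Step 10: signal(T3) -> count=1 queue=[] holders={none}
Step 11: wait(T3) -> count=0 queue=[] holders={T3}
Step 12: wait(T2) -> count=0 queue=[T2] holders={T3}
Step 13: wait(T1) -> count=0 queue=[T2,T1] holders={T3}
Final holders: {T3} -> T1 not in holders

Answer: no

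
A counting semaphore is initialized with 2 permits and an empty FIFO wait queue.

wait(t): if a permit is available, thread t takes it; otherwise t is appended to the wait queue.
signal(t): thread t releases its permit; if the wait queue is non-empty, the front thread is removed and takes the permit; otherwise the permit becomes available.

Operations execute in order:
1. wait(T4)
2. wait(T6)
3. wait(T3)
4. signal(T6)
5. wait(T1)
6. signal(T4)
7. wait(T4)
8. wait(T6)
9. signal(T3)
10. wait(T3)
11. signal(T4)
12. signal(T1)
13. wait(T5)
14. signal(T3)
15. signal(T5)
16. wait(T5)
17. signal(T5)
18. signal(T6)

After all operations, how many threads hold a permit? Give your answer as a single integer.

Answer: 0

Derivation:
Step 1: wait(T4) -> count=1 queue=[] holders={T4}
Step 2: wait(T6) -> count=0 queue=[] holders={T4,T6}
Step 3: wait(T3) -> count=0 queue=[T3] holders={T4,T6}
Step 4: signal(T6) -> count=0 queue=[] holders={T3,T4}
Step 5: wait(T1) -> count=0 queue=[T1] holders={T3,T4}
Step 6: signal(T4) -> count=0 queue=[] holders={T1,T3}
Step 7: wait(T4) -> count=0 queue=[T4] holders={T1,T3}
Step 8: wait(T6) -> count=0 queue=[T4,T6] holders={T1,T3}
Step 9: signal(T3) -> count=0 queue=[T6] holders={T1,T4}
Step 10: wait(T3) -> count=0 queue=[T6,T3] holders={T1,T4}
Step 11: signal(T4) -> count=0 queue=[T3] holders={T1,T6}
Step 12: signal(T1) -> count=0 queue=[] holders={T3,T6}
Step 13: wait(T5) -> count=0 queue=[T5] holders={T3,T6}
Step 14: signal(T3) -> count=0 queue=[] holders={T5,T6}
Step 15: signal(T5) -> count=1 queue=[] holders={T6}
Step 16: wait(T5) -> count=0 queue=[] holders={T5,T6}
Step 17: signal(T5) -> count=1 queue=[] holders={T6}
Step 18: signal(T6) -> count=2 queue=[] holders={none}
Final holders: {none} -> 0 thread(s)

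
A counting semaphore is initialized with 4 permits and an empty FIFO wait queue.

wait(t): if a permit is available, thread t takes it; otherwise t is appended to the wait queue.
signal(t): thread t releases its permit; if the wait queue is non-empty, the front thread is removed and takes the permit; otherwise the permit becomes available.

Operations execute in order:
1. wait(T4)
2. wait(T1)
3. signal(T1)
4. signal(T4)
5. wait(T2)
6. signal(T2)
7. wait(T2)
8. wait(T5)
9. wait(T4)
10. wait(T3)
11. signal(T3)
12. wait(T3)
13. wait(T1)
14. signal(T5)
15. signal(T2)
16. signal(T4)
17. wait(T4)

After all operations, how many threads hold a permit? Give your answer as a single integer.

Step 1: wait(T4) -> count=3 queue=[] holders={T4}
Step 2: wait(T1) -> count=2 queue=[] holders={T1,T4}
Step 3: signal(T1) -> count=3 queue=[] holders={T4}
Step 4: signal(T4) -> count=4 queue=[] holders={none}
Step 5: wait(T2) -> count=3 queue=[] holders={T2}
Step 6: signal(T2) -> count=4 queue=[] holders={none}
Step 7: wait(T2) -> count=3 queue=[] holders={T2}
Step 8: wait(T5) -> count=2 queue=[] holders={T2,T5}
Step 9: wait(T4) -> count=1 queue=[] holders={T2,T4,T5}
Step 10: wait(T3) -> count=0 queue=[] holders={T2,T3,T4,T5}
Step 11: signal(T3) -> count=1 queue=[] holders={T2,T4,T5}
Step 12: wait(T3) -> count=0 queue=[] holders={T2,T3,T4,T5}
Step 13: wait(T1) -> count=0 queue=[T1] holders={T2,T3,T4,T5}
Step 14: signal(T5) -> count=0 queue=[] holders={T1,T2,T3,T4}
Step 15: signal(T2) -> count=1 queue=[] holders={T1,T3,T4}
Step 16: signal(T4) -> count=2 queue=[] holders={T1,T3}
Step 17: wait(T4) -> count=1 queue=[] holders={T1,T3,T4}
Final holders: {T1,T3,T4} -> 3 thread(s)

Answer: 3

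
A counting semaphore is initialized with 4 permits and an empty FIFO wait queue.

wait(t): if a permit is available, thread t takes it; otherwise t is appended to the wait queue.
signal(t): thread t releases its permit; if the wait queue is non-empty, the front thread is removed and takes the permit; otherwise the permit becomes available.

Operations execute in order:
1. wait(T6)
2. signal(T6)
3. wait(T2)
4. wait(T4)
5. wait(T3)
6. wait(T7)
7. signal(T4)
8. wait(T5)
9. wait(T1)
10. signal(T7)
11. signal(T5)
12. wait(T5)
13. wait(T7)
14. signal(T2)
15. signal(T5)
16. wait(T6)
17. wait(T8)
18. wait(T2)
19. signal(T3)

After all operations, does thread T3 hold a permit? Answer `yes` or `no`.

Step 1: wait(T6) -> count=3 queue=[] holders={T6}
Step 2: signal(T6) -> count=4 queue=[] holders={none}
Step 3: wait(T2) -> count=3 queue=[] holders={T2}
Step 4: wait(T4) -> count=2 queue=[] holders={T2,T4}
Step 5: wait(T3) -> count=1 queue=[] holders={T2,T3,T4}
Step 6: wait(T7) -> count=0 queue=[] holders={T2,T3,T4,T7}
Step 7: signal(T4) -> count=1 queue=[] holders={T2,T3,T7}
Step 8: wait(T5) -> count=0 queue=[] holders={T2,T3,T5,T7}
Step 9: wait(T1) -> count=0 queue=[T1] holders={T2,T3,T5,T7}
Step 10: signal(T7) -> count=0 queue=[] holders={T1,T2,T3,T5}
Step 11: signal(T5) -> count=1 queue=[] holders={T1,T2,T3}
Step 12: wait(T5) -> count=0 queue=[] holders={T1,T2,T3,T5}
Step 13: wait(T7) -> count=0 queue=[T7] holders={T1,T2,T3,T5}
Step 14: signal(T2) -> count=0 queue=[] holders={T1,T3,T5,T7}
Step 15: signal(T5) -> count=1 queue=[] holders={T1,T3,T7}
Step 16: wait(T6) -> count=0 queue=[] holders={T1,T3,T6,T7}
Step 17: wait(T8) -> count=0 queue=[T8] holders={T1,T3,T6,T7}
Step 18: wait(T2) -> count=0 queue=[T8,T2] holders={T1,T3,T6,T7}
Step 19: signal(T3) -> count=0 queue=[T2] holders={T1,T6,T7,T8}
Final holders: {T1,T6,T7,T8} -> T3 not in holders

Answer: no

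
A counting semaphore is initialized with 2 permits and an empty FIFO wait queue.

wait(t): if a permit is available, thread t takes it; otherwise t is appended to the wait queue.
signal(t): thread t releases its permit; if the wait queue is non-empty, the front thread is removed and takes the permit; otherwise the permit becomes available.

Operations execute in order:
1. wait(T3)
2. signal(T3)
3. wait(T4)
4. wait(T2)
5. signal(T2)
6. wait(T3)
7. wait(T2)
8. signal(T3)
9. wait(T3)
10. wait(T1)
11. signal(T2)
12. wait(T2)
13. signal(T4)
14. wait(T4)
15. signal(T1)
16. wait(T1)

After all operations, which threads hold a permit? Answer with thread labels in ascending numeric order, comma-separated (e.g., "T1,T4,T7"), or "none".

Answer: T2,T3

Derivation:
Step 1: wait(T3) -> count=1 queue=[] holders={T3}
Step 2: signal(T3) -> count=2 queue=[] holders={none}
Step 3: wait(T4) -> count=1 queue=[] holders={T4}
Step 4: wait(T2) -> count=0 queue=[] holders={T2,T4}
Step 5: signal(T2) -> count=1 queue=[] holders={T4}
Step 6: wait(T3) -> count=0 queue=[] holders={T3,T4}
Step 7: wait(T2) -> count=0 queue=[T2] holders={T3,T4}
Step 8: signal(T3) -> count=0 queue=[] holders={T2,T4}
Step 9: wait(T3) -> count=0 queue=[T3] holders={T2,T4}
Step 10: wait(T1) -> count=0 queue=[T3,T1] holders={T2,T4}
Step 11: signal(T2) -> count=0 queue=[T1] holders={T3,T4}
Step 12: wait(T2) -> count=0 queue=[T1,T2] holders={T3,T4}
Step 13: signal(T4) -> count=0 queue=[T2] holders={T1,T3}
Step 14: wait(T4) -> count=0 queue=[T2,T4] holders={T1,T3}
Step 15: signal(T1) -> count=0 queue=[T4] holders={T2,T3}
Step 16: wait(T1) -> count=0 queue=[T4,T1] holders={T2,T3}
Final holders: T2,T3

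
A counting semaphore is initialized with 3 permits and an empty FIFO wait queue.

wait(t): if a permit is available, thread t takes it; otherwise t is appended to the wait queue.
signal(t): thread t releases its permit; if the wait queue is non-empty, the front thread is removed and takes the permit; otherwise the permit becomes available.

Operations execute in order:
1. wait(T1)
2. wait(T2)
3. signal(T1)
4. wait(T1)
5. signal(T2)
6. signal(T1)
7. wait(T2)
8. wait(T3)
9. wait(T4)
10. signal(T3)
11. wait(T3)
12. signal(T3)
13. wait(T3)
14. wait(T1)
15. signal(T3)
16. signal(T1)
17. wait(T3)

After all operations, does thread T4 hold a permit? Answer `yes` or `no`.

Answer: yes

Derivation:
Step 1: wait(T1) -> count=2 queue=[] holders={T1}
Step 2: wait(T2) -> count=1 queue=[] holders={T1,T2}
Step 3: signal(T1) -> count=2 queue=[] holders={T2}
Step 4: wait(T1) -> count=1 queue=[] holders={T1,T2}
Step 5: signal(T2) -> count=2 queue=[] holders={T1}
Step 6: signal(T1) -> count=3 queue=[] holders={none}
Step 7: wait(T2) -> count=2 queue=[] holders={T2}
Step 8: wait(T3) -> count=1 queue=[] holders={T2,T3}
Step 9: wait(T4) -> count=0 queue=[] holders={T2,T3,T4}
Step 10: signal(T3) -> count=1 queue=[] holders={T2,T4}
Step 11: wait(T3) -> count=0 queue=[] holders={T2,T3,T4}
Step 12: signal(T3) -> count=1 queue=[] holders={T2,T4}
Step 13: wait(T3) -> count=0 queue=[] holders={T2,T3,T4}
Step 14: wait(T1) -> count=0 queue=[T1] holders={T2,T3,T4}
Step 15: signal(T3) -> count=0 queue=[] holders={T1,T2,T4}
Step 16: signal(T1) -> count=1 queue=[] holders={T2,T4}
Step 17: wait(T3) -> count=0 queue=[] holders={T2,T3,T4}
Final holders: {T2,T3,T4} -> T4 in holders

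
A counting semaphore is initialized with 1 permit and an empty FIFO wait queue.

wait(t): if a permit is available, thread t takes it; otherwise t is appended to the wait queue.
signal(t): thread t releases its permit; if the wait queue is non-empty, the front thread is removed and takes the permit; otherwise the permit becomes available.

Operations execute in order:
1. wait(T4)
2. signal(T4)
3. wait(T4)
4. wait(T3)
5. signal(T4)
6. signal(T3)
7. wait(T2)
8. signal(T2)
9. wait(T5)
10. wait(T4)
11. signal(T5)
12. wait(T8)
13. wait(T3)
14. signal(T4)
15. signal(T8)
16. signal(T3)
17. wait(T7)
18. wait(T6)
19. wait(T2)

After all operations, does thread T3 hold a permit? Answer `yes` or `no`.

Step 1: wait(T4) -> count=0 queue=[] holders={T4}
Step 2: signal(T4) -> count=1 queue=[] holders={none}
Step 3: wait(T4) -> count=0 queue=[] holders={T4}
Step 4: wait(T3) -> count=0 queue=[T3] holders={T4}
Step 5: signal(T4) -> count=0 queue=[] holders={T3}
Step 6: signal(T3) -> count=1 queue=[] holders={none}
Step 7: wait(T2) -> count=0 queue=[] holders={T2}
Step 8: signal(T2) -> count=1 queue=[] holders={none}
Step 9: wait(T5) -> count=0 queue=[] holders={T5}
Step 10: wait(T4) -> count=0 queue=[T4] holders={T5}
Step 11: signal(T5) -> count=0 queue=[] holders={T4}
Step 12: wait(T8) -> count=0 queue=[T8] holders={T4}
Step 13: wait(T3) -> count=0 queue=[T8,T3] holders={T4}
Step 14: signal(T4) -> count=0 queue=[T3] holders={T8}
Step 15: signal(T8) -> count=0 queue=[] holders={T3}
Step 16: signal(T3) -> count=1 queue=[] holders={none}
Step 17: wait(T7) -> count=0 queue=[] holders={T7}
Step 18: wait(T6) -> count=0 queue=[T6] holders={T7}
Step 19: wait(T2) -> count=0 queue=[T6,T2] holders={T7}
Final holders: {T7} -> T3 not in holders

Answer: no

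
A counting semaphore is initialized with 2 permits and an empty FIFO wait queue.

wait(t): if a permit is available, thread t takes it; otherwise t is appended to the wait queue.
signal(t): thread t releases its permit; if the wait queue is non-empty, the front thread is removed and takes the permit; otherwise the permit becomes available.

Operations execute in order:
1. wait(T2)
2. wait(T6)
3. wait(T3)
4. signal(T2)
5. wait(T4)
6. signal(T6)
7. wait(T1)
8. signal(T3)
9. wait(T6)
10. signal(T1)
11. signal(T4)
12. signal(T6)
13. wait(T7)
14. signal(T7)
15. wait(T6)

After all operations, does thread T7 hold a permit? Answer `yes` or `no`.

Step 1: wait(T2) -> count=1 queue=[] holders={T2}
Step 2: wait(T6) -> count=0 queue=[] holders={T2,T6}
Step 3: wait(T3) -> count=0 queue=[T3] holders={T2,T6}
Step 4: signal(T2) -> count=0 queue=[] holders={T3,T6}
Step 5: wait(T4) -> count=0 queue=[T4] holders={T3,T6}
Step 6: signal(T6) -> count=0 queue=[] holders={T3,T4}
Step 7: wait(T1) -> count=0 queue=[T1] holders={T3,T4}
Step 8: signal(T3) -> count=0 queue=[] holders={T1,T4}
Step 9: wait(T6) -> count=0 queue=[T6] holders={T1,T4}
Step 10: signal(T1) -> count=0 queue=[] holders={T4,T6}
Step 11: signal(T4) -> count=1 queue=[] holders={T6}
Step 12: signal(T6) -> count=2 queue=[] holders={none}
Step 13: wait(T7) -> count=1 queue=[] holders={T7}
Step 14: signal(T7) -> count=2 queue=[] holders={none}
Step 15: wait(T6) -> count=1 queue=[] holders={T6}
Final holders: {T6} -> T7 not in holders

Answer: no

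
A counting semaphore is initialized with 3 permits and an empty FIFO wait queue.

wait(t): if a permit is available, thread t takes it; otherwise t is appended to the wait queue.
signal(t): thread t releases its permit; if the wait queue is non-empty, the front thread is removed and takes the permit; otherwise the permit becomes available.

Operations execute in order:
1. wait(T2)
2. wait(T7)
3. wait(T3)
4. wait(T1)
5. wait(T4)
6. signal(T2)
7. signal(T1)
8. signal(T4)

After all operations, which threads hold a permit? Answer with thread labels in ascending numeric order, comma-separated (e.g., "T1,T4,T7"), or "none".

Answer: T3,T7

Derivation:
Step 1: wait(T2) -> count=2 queue=[] holders={T2}
Step 2: wait(T7) -> count=1 queue=[] holders={T2,T7}
Step 3: wait(T3) -> count=0 queue=[] holders={T2,T3,T7}
Step 4: wait(T1) -> count=0 queue=[T1] holders={T2,T3,T7}
Step 5: wait(T4) -> count=0 queue=[T1,T4] holders={T2,T3,T7}
Step 6: signal(T2) -> count=0 queue=[T4] holders={T1,T3,T7}
Step 7: signal(T1) -> count=0 queue=[] holders={T3,T4,T7}
Step 8: signal(T4) -> count=1 queue=[] holders={T3,T7}
Final holders: T3,T7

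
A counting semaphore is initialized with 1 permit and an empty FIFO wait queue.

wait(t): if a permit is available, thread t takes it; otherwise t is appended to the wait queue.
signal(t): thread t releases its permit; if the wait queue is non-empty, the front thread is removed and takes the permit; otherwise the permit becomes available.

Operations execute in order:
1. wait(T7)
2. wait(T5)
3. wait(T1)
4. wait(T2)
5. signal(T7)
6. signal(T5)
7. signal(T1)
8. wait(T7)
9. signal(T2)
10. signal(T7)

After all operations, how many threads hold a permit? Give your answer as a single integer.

Answer: 0

Derivation:
Step 1: wait(T7) -> count=0 queue=[] holders={T7}
Step 2: wait(T5) -> count=0 queue=[T5] holders={T7}
Step 3: wait(T1) -> count=0 queue=[T5,T1] holders={T7}
Step 4: wait(T2) -> count=0 queue=[T5,T1,T2] holders={T7}
Step 5: signal(T7) -> count=0 queue=[T1,T2] holders={T5}
Step 6: signal(T5) -> count=0 queue=[T2] holders={T1}
Step 7: signal(T1) -> count=0 queue=[] holders={T2}
Step 8: wait(T7) -> count=0 queue=[T7] holders={T2}
Step 9: signal(T2) -> count=0 queue=[] holders={T7}
Step 10: signal(T7) -> count=1 queue=[] holders={none}
Final holders: {none} -> 0 thread(s)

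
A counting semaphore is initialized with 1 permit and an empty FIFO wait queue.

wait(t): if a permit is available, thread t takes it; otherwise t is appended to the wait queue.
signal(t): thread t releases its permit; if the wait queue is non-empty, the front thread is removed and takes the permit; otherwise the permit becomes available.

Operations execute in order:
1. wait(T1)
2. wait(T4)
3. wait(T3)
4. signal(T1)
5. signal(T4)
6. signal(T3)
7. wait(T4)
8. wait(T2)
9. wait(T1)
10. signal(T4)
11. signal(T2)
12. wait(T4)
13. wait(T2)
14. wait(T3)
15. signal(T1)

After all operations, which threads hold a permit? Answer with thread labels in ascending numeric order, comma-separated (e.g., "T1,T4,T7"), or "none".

Answer: T4

Derivation:
Step 1: wait(T1) -> count=0 queue=[] holders={T1}
Step 2: wait(T4) -> count=0 queue=[T4] holders={T1}
Step 3: wait(T3) -> count=0 queue=[T4,T3] holders={T1}
Step 4: signal(T1) -> count=0 queue=[T3] holders={T4}
Step 5: signal(T4) -> count=0 queue=[] holders={T3}
Step 6: signal(T3) -> count=1 queue=[] holders={none}
Step 7: wait(T4) -> count=0 queue=[] holders={T4}
Step 8: wait(T2) -> count=0 queue=[T2] holders={T4}
Step 9: wait(T1) -> count=0 queue=[T2,T1] holders={T4}
Step 10: signal(T4) -> count=0 queue=[T1] holders={T2}
Step 11: signal(T2) -> count=0 queue=[] holders={T1}
Step 12: wait(T4) -> count=0 queue=[T4] holders={T1}
Step 13: wait(T2) -> count=0 queue=[T4,T2] holders={T1}
Step 14: wait(T3) -> count=0 queue=[T4,T2,T3] holders={T1}
Step 15: signal(T1) -> count=0 queue=[T2,T3] holders={T4}
Final holders: T4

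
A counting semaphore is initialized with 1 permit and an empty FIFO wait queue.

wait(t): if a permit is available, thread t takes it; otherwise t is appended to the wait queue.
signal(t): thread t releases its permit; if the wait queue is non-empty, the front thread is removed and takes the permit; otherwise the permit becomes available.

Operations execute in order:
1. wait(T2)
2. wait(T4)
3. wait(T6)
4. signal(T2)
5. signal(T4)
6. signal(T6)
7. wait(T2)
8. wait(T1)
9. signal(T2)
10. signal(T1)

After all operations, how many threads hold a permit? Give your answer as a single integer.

Step 1: wait(T2) -> count=0 queue=[] holders={T2}
Step 2: wait(T4) -> count=0 queue=[T4] holders={T2}
Step 3: wait(T6) -> count=0 queue=[T4,T6] holders={T2}
Step 4: signal(T2) -> count=0 queue=[T6] holders={T4}
Step 5: signal(T4) -> count=0 queue=[] holders={T6}
Step 6: signal(T6) -> count=1 queue=[] holders={none}
Step 7: wait(T2) -> count=0 queue=[] holders={T2}
Step 8: wait(T1) -> count=0 queue=[T1] holders={T2}
Step 9: signal(T2) -> count=0 queue=[] holders={T1}
Step 10: signal(T1) -> count=1 queue=[] holders={none}
Final holders: {none} -> 0 thread(s)

Answer: 0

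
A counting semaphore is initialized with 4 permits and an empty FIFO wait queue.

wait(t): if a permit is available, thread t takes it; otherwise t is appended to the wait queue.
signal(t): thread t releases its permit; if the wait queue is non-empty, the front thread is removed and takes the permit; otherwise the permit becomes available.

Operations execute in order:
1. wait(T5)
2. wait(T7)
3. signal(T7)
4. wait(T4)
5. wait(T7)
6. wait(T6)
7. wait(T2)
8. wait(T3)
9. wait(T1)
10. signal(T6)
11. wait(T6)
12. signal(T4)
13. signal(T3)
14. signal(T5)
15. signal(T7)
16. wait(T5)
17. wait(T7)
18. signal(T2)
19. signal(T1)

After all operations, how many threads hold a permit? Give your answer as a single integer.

Answer: 3

Derivation:
Step 1: wait(T5) -> count=3 queue=[] holders={T5}
Step 2: wait(T7) -> count=2 queue=[] holders={T5,T7}
Step 3: signal(T7) -> count=3 queue=[] holders={T5}
Step 4: wait(T4) -> count=2 queue=[] holders={T4,T5}
Step 5: wait(T7) -> count=1 queue=[] holders={T4,T5,T7}
Step 6: wait(T6) -> count=0 queue=[] holders={T4,T5,T6,T7}
Step 7: wait(T2) -> count=0 queue=[T2] holders={T4,T5,T6,T7}
Step 8: wait(T3) -> count=0 queue=[T2,T3] holders={T4,T5,T6,T7}
Step 9: wait(T1) -> count=0 queue=[T2,T3,T1] holders={T4,T5,T6,T7}
Step 10: signal(T6) -> count=0 queue=[T3,T1] holders={T2,T4,T5,T7}
Step 11: wait(T6) -> count=0 queue=[T3,T1,T6] holders={T2,T4,T5,T7}
Step 12: signal(T4) -> count=0 queue=[T1,T6] holders={T2,T3,T5,T7}
Step 13: signal(T3) -> count=0 queue=[T6] holders={T1,T2,T5,T7}
Step 14: signal(T5) -> count=0 queue=[] holders={T1,T2,T6,T7}
Step 15: signal(T7) -> count=1 queue=[] holders={T1,T2,T6}
Step 16: wait(T5) -> count=0 queue=[] holders={T1,T2,T5,T6}
Step 17: wait(T7) -> count=0 queue=[T7] holders={T1,T2,T5,T6}
Step 18: signal(T2) -> count=0 queue=[] holders={T1,T5,T6,T7}
Step 19: signal(T1) -> count=1 queue=[] holders={T5,T6,T7}
Final holders: {T5,T6,T7} -> 3 thread(s)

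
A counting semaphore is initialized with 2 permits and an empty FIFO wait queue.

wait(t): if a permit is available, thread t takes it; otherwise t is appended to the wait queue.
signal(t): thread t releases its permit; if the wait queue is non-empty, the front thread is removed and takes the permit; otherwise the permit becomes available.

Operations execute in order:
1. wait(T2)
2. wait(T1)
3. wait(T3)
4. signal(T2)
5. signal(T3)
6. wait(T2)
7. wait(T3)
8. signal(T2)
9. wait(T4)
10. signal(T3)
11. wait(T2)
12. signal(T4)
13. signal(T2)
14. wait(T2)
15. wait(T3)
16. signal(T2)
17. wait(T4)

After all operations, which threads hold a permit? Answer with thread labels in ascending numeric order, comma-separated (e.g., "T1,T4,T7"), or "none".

Step 1: wait(T2) -> count=1 queue=[] holders={T2}
Step 2: wait(T1) -> count=0 queue=[] holders={T1,T2}
Step 3: wait(T3) -> count=0 queue=[T3] holders={T1,T2}
Step 4: signal(T2) -> count=0 queue=[] holders={T1,T3}
Step 5: signal(T3) -> count=1 queue=[] holders={T1}
Step 6: wait(T2) -> count=0 queue=[] holders={T1,T2}
Step 7: wait(T3) -> count=0 queue=[T3] holders={T1,T2}
Step 8: signal(T2) -> count=0 queue=[] holders={T1,T3}
Step 9: wait(T4) -> count=0 queue=[T4] holders={T1,T3}
Step 10: signal(T3) -> count=0 queue=[] holders={T1,T4}
Step 11: wait(T2) -> count=0 queue=[T2] holders={T1,T4}
Step 12: signal(T4) -> count=0 queue=[] holders={T1,T2}
Step 13: signal(T2) -> count=1 queue=[] holders={T1}
Step 14: wait(T2) -> count=0 queue=[] holders={T1,T2}
Step 15: wait(T3) -> count=0 queue=[T3] holders={T1,T2}
Step 16: signal(T2) -> count=0 queue=[] holders={T1,T3}
Step 17: wait(T4) -> count=0 queue=[T4] holders={T1,T3}
Final holders: T1,T3

Answer: T1,T3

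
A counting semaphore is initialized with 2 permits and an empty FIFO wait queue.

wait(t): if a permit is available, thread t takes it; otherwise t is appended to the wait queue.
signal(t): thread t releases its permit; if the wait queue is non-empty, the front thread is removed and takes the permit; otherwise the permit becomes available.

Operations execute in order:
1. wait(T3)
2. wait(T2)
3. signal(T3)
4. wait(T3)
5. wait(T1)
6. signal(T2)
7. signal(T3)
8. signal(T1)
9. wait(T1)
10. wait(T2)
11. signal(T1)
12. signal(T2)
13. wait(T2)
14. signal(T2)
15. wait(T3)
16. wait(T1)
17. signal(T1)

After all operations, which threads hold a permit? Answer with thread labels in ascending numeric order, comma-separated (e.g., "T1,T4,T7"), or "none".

Answer: T3

Derivation:
Step 1: wait(T3) -> count=1 queue=[] holders={T3}
Step 2: wait(T2) -> count=0 queue=[] holders={T2,T3}
Step 3: signal(T3) -> count=1 queue=[] holders={T2}
Step 4: wait(T3) -> count=0 queue=[] holders={T2,T3}
Step 5: wait(T1) -> count=0 queue=[T1] holders={T2,T3}
Step 6: signal(T2) -> count=0 queue=[] holders={T1,T3}
Step 7: signal(T3) -> count=1 queue=[] holders={T1}
Step 8: signal(T1) -> count=2 queue=[] holders={none}
Step 9: wait(T1) -> count=1 queue=[] holders={T1}
Step 10: wait(T2) -> count=0 queue=[] holders={T1,T2}
Step 11: signal(T1) -> count=1 queue=[] holders={T2}
Step 12: signal(T2) -> count=2 queue=[] holders={none}
Step 13: wait(T2) -> count=1 queue=[] holders={T2}
Step 14: signal(T2) -> count=2 queue=[] holders={none}
Step 15: wait(T3) -> count=1 queue=[] holders={T3}
Step 16: wait(T1) -> count=0 queue=[] holders={T1,T3}
Step 17: signal(T1) -> count=1 queue=[] holders={T3}
Final holders: T3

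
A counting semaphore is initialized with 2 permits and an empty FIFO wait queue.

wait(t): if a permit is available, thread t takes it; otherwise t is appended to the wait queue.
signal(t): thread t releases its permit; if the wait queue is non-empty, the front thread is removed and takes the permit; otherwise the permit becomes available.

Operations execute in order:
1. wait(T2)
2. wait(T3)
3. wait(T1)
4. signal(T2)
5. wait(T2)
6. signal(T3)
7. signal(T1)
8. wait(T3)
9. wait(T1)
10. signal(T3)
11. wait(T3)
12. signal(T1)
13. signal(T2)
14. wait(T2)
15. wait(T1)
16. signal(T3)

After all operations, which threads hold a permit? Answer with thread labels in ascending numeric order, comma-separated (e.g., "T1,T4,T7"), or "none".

Answer: T1,T2

Derivation:
Step 1: wait(T2) -> count=1 queue=[] holders={T2}
Step 2: wait(T3) -> count=0 queue=[] holders={T2,T3}
Step 3: wait(T1) -> count=0 queue=[T1] holders={T2,T3}
Step 4: signal(T2) -> count=0 queue=[] holders={T1,T3}
Step 5: wait(T2) -> count=0 queue=[T2] holders={T1,T3}
Step 6: signal(T3) -> count=0 queue=[] holders={T1,T2}
Step 7: signal(T1) -> count=1 queue=[] holders={T2}
Step 8: wait(T3) -> count=0 queue=[] holders={T2,T3}
Step 9: wait(T1) -> count=0 queue=[T1] holders={T2,T3}
Step 10: signal(T3) -> count=0 queue=[] holders={T1,T2}
Step 11: wait(T3) -> count=0 queue=[T3] holders={T1,T2}
Step 12: signal(T1) -> count=0 queue=[] holders={T2,T3}
Step 13: signal(T2) -> count=1 queue=[] holders={T3}
Step 14: wait(T2) -> count=0 queue=[] holders={T2,T3}
Step 15: wait(T1) -> count=0 queue=[T1] holders={T2,T3}
Step 16: signal(T3) -> count=0 queue=[] holders={T1,T2}
Final holders: T1,T2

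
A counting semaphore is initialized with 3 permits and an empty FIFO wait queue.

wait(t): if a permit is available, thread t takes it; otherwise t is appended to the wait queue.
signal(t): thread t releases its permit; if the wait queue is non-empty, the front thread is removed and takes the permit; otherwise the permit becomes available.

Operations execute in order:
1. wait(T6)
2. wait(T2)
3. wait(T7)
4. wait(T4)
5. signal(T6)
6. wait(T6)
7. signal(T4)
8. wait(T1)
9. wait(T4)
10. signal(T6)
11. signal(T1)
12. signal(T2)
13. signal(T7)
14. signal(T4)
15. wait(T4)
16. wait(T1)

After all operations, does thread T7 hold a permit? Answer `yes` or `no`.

Answer: no

Derivation:
Step 1: wait(T6) -> count=2 queue=[] holders={T6}
Step 2: wait(T2) -> count=1 queue=[] holders={T2,T6}
Step 3: wait(T7) -> count=0 queue=[] holders={T2,T6,T7}
Step 4: wait(T4) -> count=0 queue=[T4] holders={T2,T6,T7}
Step 5: signal(T6) -> count=0 queue=[] holders={T2,T4,T7}
Step 6: wait(T6) -> count=0 queue=[T6] holders={T2,T4,T7}
Step 7: signal(T4) -> count=0 queue=[] holders={T2,T6,T7}
Step 8: wait(T1) -> count=0 queue=[T1] holders={T2,T6,T7}
Step 9: wait(T4) -> count=0 queue=[T1,T4] holders={T2,T6,T7}
Step 10: signal(T6) -> count=0 queue=[T4] holders={T1,T2,T7}
Step 11: signal(T1) -> count=0 queue=[] holders={T2,T4,T7}
Step 12: signal(T2) -> count=1 queue=[] holders={T4,T7}
Step 13: signal(T7) -> count=2 queue=[] holders={T4}
Step 14: signal(T4) -> count=3 queue=[] holders={none}
Step 15: wait(T4) -> count=2 queue=[] holders={T4}
Step 16: wait(T1) -> count=1 queue=[] holders={T1,T4}
Final holders: {T1,T4} -> T7 not in holders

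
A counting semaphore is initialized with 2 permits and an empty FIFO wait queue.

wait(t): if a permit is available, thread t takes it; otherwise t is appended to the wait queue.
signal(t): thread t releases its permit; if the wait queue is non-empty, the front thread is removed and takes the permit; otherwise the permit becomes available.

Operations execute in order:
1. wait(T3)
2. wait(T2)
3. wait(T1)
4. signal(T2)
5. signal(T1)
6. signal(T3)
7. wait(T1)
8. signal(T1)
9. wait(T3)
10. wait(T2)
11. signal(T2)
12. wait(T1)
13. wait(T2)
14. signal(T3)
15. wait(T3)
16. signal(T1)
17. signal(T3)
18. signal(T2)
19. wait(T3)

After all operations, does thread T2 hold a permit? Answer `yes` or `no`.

Answer: no

Derivation:
Step 1: wait(T3) -> count=1 queue=[] holders={T3}
Step 2: wait(T2) -> count=0 queue=[] holders={T2,T3}
Step 3: wait(T1) -> count=0 queue=[T1] holders={T2,T3}
Step 4: signal(T2) -> count=0 queue=[] holders={T1,T3}
Step 5: signal(T1) -> count=1 queue=[] holders={T3}
Step 6: signal(T3) -> count=2 queue=[] holders={none}
Step 7: wait(T1) -> count=1 queue=[] holders={T1}
Step 8: signal(T1) -> count=2 queue=[] holders={none}
Step 9: wait(T3) -> count=1 queue=[] holders={T3}
Step 10: wait(T2) -> count=0 queue=[] holders={T2,T3}
Step 11: signal(T2) -> count=1 queue=[] holders={T3}
Step 12: wait(T1) -> count=0 queue=[] holders={T1,T3}
Step 13: wait(T2) -> count=0 queue=[T2] holders={T1,T3}
Step 14: signal(T3) -> count=0 queue=[] holders={T1,T2}
Step 15: wait(T3) -> count=0 queue=[T3] holders={T1,T2}
Step 16: signal(T1) -> count=0 queue=[] holders={T2,T3}
Step 17: signal(T3) -> count=1 queue=[] holders={T2}
Step 18: signal(T2) -> count=2 queue=[] holders={none}
Step 19: wait(T3) -> count=1 queue=[] holders={T3}
Final holders: {T3} -> T2 not in holders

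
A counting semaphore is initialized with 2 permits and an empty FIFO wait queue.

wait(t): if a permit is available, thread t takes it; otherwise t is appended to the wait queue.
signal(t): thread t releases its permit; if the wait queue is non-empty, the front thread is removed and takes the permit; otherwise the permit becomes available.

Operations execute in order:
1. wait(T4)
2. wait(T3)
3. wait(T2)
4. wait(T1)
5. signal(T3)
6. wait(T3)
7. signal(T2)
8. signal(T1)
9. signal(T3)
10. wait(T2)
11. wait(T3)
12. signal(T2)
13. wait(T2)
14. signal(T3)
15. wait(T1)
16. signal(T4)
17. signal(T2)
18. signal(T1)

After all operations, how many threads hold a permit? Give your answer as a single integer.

Answer: 0

Derivation:
Step 1: wait(T4) -> count=1 queue=[] holders={T4}
Step 2: wait(T3) -> count=0 queue=[] holders={T3,T4}
Step 3: wait(T2) -> count=0 queue=[T2] holders={T3,T4}
Step 4: wait(T1) -> count=0 queue=[T2,T1] holders={T3,T4}
Step 5: signal(T3) -> count=0 queue=[T1] holders={T2,T4}
Step 6: wait(T3) -> count=0 queue=[T1,T3] holders={T2,T4}
Step 7: signal(T2) -> count=0 queue=[T3] holders={T1,T4}
Step 8: signal(T1) -> count=0 queue=[] holders={T3,T4}
Step 9: signal(T3) -> count=1 queue=[] holders={T4}
Step 10: wait(T2) -> count=0 queue=[] holders={T2,T4}
Step 11: wait(T3) -> count=0 queue=[T3] holders={T2,T4}
Step 12: signal(T2) -> count=0 queue=[] holders={T3,T4}
Step 13: wait(T2) -> count=0 queue=[T2] holders={T3,T4}
Step 14: signal(T3) -> count=0 queue=[] holders={T2,T4}
Step 15: wait(T1) -> count=0 queue=[T1] holders={T2,T4}
Step 16: signal(T4) -> count=0 queue=[] holders={T1,T2}
Step 17: signal(T2) -> count=1 queue=[] holders={T1}
Step 18: signal(T1) -> count=2 queue=[] holders={none}
Final holders: {none} -> 0 thread(s)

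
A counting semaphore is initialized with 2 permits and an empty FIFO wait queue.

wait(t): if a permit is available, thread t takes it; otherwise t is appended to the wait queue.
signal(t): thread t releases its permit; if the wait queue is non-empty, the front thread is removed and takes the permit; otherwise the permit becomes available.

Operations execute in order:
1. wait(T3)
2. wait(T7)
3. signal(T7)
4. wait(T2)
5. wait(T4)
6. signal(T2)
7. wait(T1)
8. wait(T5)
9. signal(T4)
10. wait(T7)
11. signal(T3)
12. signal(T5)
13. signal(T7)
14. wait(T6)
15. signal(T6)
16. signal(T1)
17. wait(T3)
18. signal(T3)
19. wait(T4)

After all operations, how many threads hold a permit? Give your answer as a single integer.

Answer: 1

Derivation:
Step 1: wait(T3) -> count=1 queue=[] holders={T3}
Step 2: wait(T7) -> count=0 queue=[] holders={T3,T7}
Step 3: signal(T7) -> count=1 queue=[] holders={T3}
Step 4: wait(T2) -> count=0 queue=[] holders={T2,T3}
Step 5: wait(T4) -> count=0 queue=[T4] holders={T2,T3}
Step 6: signal(T2) -> count=0 queue=[] holders={T3,T4}
Step 7: wait(T1) -> count=0 queue=[T1] holders={T3,T4}
Step 8: wait(T5) -> count=0 queue=[T1,T5] holders={T3,T4}
Step 9: signal(T4) -> count=0 queue=[T5] holders={T1,T3}
Step 10: wait(T7) -> count=0 queue=[T5,T7] holders={T1,T3}
Step 11: signal(T3) -> count=0 queue=[T7] holders={T1,T5}
Step 12: signal(T5) -> count=0 queue=[] holders={T1,T7}
Step 13: signal(T7) -> count=1 queue=[] holders={T1}
Step 14: wait(T6) -> count=0 queue=[] holders={T1,T6}
Step 15: signal(T6) -> count=1 queue=[] holders={T1}
Step 16: signal(T1) -> count=2 queue=[] holders={none}
Step 17: wait(T3) -> count=1 queue=[] holders={T3}
Step 18: signal(T3) -> count=2 queue=[] holders={none}
Step 19: wait(T4) -> count=1 queue=[] holders={T4}
Final holders: {T4} -> 1 thread(s)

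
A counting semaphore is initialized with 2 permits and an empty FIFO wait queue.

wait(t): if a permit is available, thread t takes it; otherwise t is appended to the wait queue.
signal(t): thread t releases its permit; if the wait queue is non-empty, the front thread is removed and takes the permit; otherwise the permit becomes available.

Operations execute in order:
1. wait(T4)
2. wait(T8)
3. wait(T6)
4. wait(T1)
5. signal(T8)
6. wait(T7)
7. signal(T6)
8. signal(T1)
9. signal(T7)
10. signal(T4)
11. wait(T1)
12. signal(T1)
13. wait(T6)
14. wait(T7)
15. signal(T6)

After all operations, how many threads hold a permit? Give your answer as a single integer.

Answer: 1

Derivation:
Step 1: wait(T4) -> count=1 queue=[] holders={T4}
Step 2: wait(T8) -> count=0 queue=[] holders={T4,T8}
Step 3: wait(T6) -> count=0 queue=[T6] holders={T4,T8}
Step 4: wait(T1) -> count=0 queue=[T6,T1] holders={T4,T8}
Step 5: signal(T8) -> count=0 queue=[T1] holders={T4,T6}
Step 6: wait(T7) -> count=0 queue=[T1,T7] holders={T4,T6}
Step 7: signal(T6) -> count=0 queue=[T7] holders={T1,T4}
Step 8: signal(T1) -> count=0 queue=[] holders={T4,T7}
Step 9: signal(T7) -> count=1 queue=[] holders={T4}
Step 10: signal(T4) -> count=2 queue=[] holders={none}
Step 11: wait(T1) -> count=1 queue=[] holders={T1}
Step 12: signal(T1) -> count=2 queue=[] holders={none}
Step 13: wait(T6) -> count=1 queue=[] holders={T6}
Step 14: wait(T7) -> count=0 queue=[] holders={T6,T7}
Step 15: signal(T6) -> count=1 queue=[] holders={T7}
Final holders: {T7} -> 1 thread(s)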